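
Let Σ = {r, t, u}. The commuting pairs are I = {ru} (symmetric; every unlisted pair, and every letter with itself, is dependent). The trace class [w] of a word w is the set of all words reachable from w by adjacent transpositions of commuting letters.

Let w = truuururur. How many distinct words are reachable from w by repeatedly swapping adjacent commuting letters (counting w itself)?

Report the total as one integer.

drop 0:t onto floor
drop 1:r onto {0:t}
drop 2:u onto {0:t}
drop 3:u onto {2:u}
drop 4:u onto {3:u}
drop 5:r onto {1:r}
drop 6:u onto {4:u}
drop 7:r onto {5:r}
drop 8:u onto {6:u}
drop 9:r onto {7:r}
ground layer = {0:t}
drop-orders for the pieces not yet dropped (sum over which currently-grounded one goes next):
  1 to go: {8} 1  {9} 1
  2 to go: {6,8} 1  {7,9} 1  {8,9} 2
  3 to go: {4,6,8} 1  {5,7,9} 1  {6,8,9} 3  {7,8,9} 3
  4 to go: {1,5,7,9} 1  {3,4,6,8} 1  {4,6,8,9} 4  {5,7,8,9} 4  {6,7,8,9} 6
  5 to go: {1,5,7,8,9} 5  {2,3,4,6,8} 1  {3,4,6,8,9} 5  {4,6,7,8,9} 10  {5,6,7,8,9} 10
  6 to go: {1,5,6,7,8,9} 15  {2,3,4,6,8,9} 6  {3,4,6,7,8,9} 15  {4,5,6,7,8,9} 20
  7 to go: {1,4,5,6,7,8,9} 35  {2,3,4,6,7,8,9} 21  {3,4,5,6,7,8,9} 35
  8 to go: {1,3,4,5,6,7,8,9} 70  {2,3,4,5,6,7,8,9} 56
  if 0:t drops first: 126 orders

126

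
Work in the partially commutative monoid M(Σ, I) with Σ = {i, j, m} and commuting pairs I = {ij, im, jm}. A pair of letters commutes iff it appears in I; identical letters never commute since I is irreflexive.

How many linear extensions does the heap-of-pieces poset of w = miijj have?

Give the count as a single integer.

0(m) covers ∅
1(i) covers ∅
2(i) covers 1:i
3(j) covers ∅
4(j) covers 3:j
floor of heap: 0:m, 1:i, 3:j
completions by unplaced set U, small U first (add the entries for U minus each lowest piece of U):
  |U|=1: {0}:1  {2}:1  {4}:1
  |U|=2: {0,2}:2  {0,4}:2  {1,2}:1  {2,4}:2  {3,4}:1
  |U|=3: {0,1,2}:3  {0,2,4}:6  {0,3,4}:3  {1,2,4}:3  {2,3,4}:3
  start at 0(m): 6
  start at 1(i): 12
  start at 3(j): 12
sum over floor = 30

30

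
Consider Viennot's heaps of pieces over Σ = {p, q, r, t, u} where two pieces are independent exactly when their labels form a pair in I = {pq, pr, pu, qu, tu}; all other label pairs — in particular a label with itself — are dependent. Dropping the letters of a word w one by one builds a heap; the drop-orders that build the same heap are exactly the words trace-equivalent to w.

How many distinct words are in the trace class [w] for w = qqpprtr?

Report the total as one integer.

0(q) covers ∅
1(q) covers 0:q
2(p) covers ∅
3(p) covers 2:p
4(r) covers 1:q
5(t) covers 3:p, 4:r
6(r) covers 5:t
floor of heap: 0:q, 2:p
completions by unplaced set U, small U first (add the entries for U minus each lowest piece of U):
  |U|=1: {6}:1
  |U|=2: {5,6}:1
  |U|=3: {3,5,6}:1  {4,5,6}:1
  |U|=4: {1,4,5,6}:1  {2,3,5,6}:1  {3,4,5,6}:2
  |U|=5: {0,1,4,5,6}:1  {1,3,4,5,6}:3  {2,3,4,5,6}:3
  start at 0(q): 6
  start at 2(p): 4
sum over floor = 10

10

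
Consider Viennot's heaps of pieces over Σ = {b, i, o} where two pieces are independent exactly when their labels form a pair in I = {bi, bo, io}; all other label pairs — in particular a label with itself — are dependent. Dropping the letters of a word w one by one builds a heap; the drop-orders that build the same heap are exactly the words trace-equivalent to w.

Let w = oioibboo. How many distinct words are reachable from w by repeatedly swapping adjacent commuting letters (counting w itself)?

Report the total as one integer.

#0=o has no predecessor
#1=i has no predecessor
#2=o depends on [0:o]
#3=i depends on [1:i]
#4=b has no predecessor
#5=b depends on [4:b]
#6=o depends on [2:o]
#7=o depends on [6:o]
sources: [0:o, 1:i, 4:b]
N(rest) = Σ N(rest − s) over sources s of rest; N(one piece) = 1:
  size 1 → [3]=1  [5]=1  [7]=1
  size 2 → [1,3]=1  [3,5]=2  [3,7]=2  [4,5]=1  [5,7]=2  [6,7]=1
  size 3 → [1,3,5]=3  [1,3,7]=3  [2,6,7]=1  [3,4,5]=3  [3,5,7]=6  [3,6,7]=3  [4,5,7]=3  [5,6,7]=3
  size 4 → [0,2,6,7]=1  [1,3,4,5]=6  [1,3,5,7]=12  [1,3,6,7]=6  [2,3,6,7]=4  [2,5,6,7]=4  [3,4,5,7]=12  [3,5,6,7]=12  [4,5,6,7]=6
  size 5 → [0,2,3,6,7]=5  [0,2,5,6,7]=5  [1,2,3,6,7]=10  [1,3,4,5,7]=30  [1,3,5,6,7]=30  [2,3,5,6,7]=20  [2,4,5,6,7]=10  [3,4,5,6,7]=30
  size 6 → [0,1,2,3,6,7]=15  [0,2,3,5,6,7]=30  [0,2,4,5,6,7]=15  [1,2,3,5,6,7]=60  [1,3,4,5,6,7]=90  [2,3,4,5,6,7]=60
  first=0(o) contributes 210
  first=1(i) contributes 105
  first=4(b) contributes 105
|[w]| = 420

420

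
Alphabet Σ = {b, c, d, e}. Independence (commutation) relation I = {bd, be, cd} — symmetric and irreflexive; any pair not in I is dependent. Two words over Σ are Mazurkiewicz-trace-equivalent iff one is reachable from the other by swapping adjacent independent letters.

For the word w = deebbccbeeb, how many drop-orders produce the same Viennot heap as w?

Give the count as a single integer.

60

0(d) covers ∅
1(e) covers 0:d
2(e) covers 1:e
3(b) covers ∅
4(b) covers 3:b
5(c) covers 2:e, 4:b
6(c) covers 5:c
7(b) covers 6:c
8(e) covers 6:c
9(e) covers 8:e
10(b) covers 7:b
floor of heap: 0:d, 3:b
completions by unplaced set U, small U first (add the entries for U minus each lowest piece of U):
  |U|=1: {9}:1  {10}:1
  |U|=2: {7,10}:1  {8,9}:1  {9,10}:2
  |U|=3: {7,9,10}:3  {8,9,10}:3
  |U|=4: {7,8,9,10}:6
  |U|=5: {6,7,8,9,10}:6
  |U|=6: {5,6,7,8,9,10}:6
  |U|=7: {2,5,6,7,8,9,10}:6  {4,5,6,7,8,9,10}:6
  |U|=8: {1,2,5,6,7,8,9,10}:6  {2,4,5,6,7,8,9,10}:12  {3,4,5,6,7,8,9,10}:6
  |U|=9: {0,1,2,5,6,7,8,9,10}:6  {1,2,4,5,6,7,8,9,10}:18  {2,3,4,5,6,7,8,9,10}:18
  start at 0(d): 36
  start at 3(b): 24
sum over floor = 60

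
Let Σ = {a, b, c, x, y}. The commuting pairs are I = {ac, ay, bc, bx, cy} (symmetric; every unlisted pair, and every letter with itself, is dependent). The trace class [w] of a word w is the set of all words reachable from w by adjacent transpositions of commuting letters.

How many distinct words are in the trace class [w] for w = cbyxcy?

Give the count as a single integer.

6

0(c) covers ∅
1(b) covers ∅
2(y) covers 1:b
3(x) covers 0:c, 2:y
4(c) covers 3:x
5(y) covers 3:x
floor of heap: 0:c, 1:b
completions by unplaced set U, small U first (add the entries for U minus each lowest piece of U):
  |U|=1: {4}:1  {5}:1
  |U|=2: {4,5}:2
  |U|=3: {3,4,5}:2
  |U|=4: {0,3,4,5}:2  {2,3,4,5}:2
  start at 0(c): 2
  start at 1(b): 4
sum over floor = 6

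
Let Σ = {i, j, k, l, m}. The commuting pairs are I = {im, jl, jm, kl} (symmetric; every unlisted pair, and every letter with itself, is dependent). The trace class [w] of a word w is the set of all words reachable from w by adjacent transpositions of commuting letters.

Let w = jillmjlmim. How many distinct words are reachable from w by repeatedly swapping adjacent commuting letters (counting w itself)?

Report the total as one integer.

piece 0:j — minimal
piece 1:i rests on {0:j}
piece 2:l rests on {1:i}
piece 3:l rests on {2:l}
piece 4:m rests on {3:l}
piece 5:j rests on {1:i}
piece 6:l rests on {4:m}
piece 7:m rests on {6:l}
piece 8:i rests on {5:j, 6:l}
piece 9:m rests on {7:m}
minimal pieces: {0:j}
ways to finish when only these pieces remain (= sum over removing one remaining piece with nothing left below it):
  1 left: {8}→1  {9}→1
  2 left: {5,8}→1  {7,9}→1  {8,9}→2
  3 left: {5,8,9}→3  {7,8,9}→3
  4 left: {5,7,8,9}→6  {6,7,8,9}→3
  5 left: {4,6,7,8,9}→3  {5,6,7,8,9}→9
  6 left: {3,4,6,7,8,9}→3  {4,5,6,7,8,9}→12
  7 left: {2,3,4,6,7,8,9}→3  {3,4,5,6,7,8,9}→15
  8 left: {2,3,4,5,6,7,8,9}→18
  placing 0:j first → 18 extensions

18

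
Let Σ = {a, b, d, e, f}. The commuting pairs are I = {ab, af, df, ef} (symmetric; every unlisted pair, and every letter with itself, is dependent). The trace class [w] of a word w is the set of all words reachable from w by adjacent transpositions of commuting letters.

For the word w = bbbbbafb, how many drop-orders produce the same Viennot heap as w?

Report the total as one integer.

#0=b has no predecessor
#1=b depends on [0:b]
#2=b depends on [1:b]
#3=b depends on [2:b]
#4=b depends on [3:b]
#5=a has no predecessor
#6=f depends on [4:b]
#7=b depends on [6:f]
sources: [0:b, 5:a]
N(rest) = Σ N(rest − s) over sources s of rest; N(one piece) = 1:
  size 1 → [5]=1  [7]=1
  size 2 → [5,7]=2  [6,7]=1
  size 3 → [4,6,7]=1  [5,6,7]=3
  size 4 → [3,4,6,7]=1  [4,5,6,7]=4
  size 5 → [2,3,4,6,7]=1  [3,4,5,6,7]=5
  size 6 → [1,2,3,4,6,7]=1  [2,3,4,5,6,7]=6
  first=0(b) contributes 7
  first=5(a) contributes 1
|[w]| = 8

8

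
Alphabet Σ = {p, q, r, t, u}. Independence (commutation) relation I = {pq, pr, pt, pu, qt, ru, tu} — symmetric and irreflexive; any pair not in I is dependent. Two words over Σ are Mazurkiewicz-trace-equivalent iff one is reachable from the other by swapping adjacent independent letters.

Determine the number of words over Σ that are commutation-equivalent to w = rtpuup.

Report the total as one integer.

#0=r has no predecessor
#1=t depends on [0:r]
#2=p has no predecessor
#3=u has no predecessor
#4=u depends on [3:u]
#5=p depends on [2:p]
sources: [0:r, 2:p, 3:u]
N(rest) = Σ N(rest − s) over sources s of rest; N(one piece) = 1:
  size 1 → [1]=1  [4]=1  [5]=1
  size 2 → [0,1]=1  [1,4]=2  [1,5]=2  [2,5]=1  [3,4]=1  [4,5]=2
  size 3 → [0,1,4]=3  [0,1,5]=3  [1,2,5]=3  [1,3,4]=3  [1,4,5]=6  [2,4,5]=3  [3,4,5]=3
  size 4 → [0,1,2,5]=6  [0,1,3,4]=6  [0,1,4,5]=12  [1,2,4,5]=12  [1,3,4,5]=12  [2,3,4,5]=6
  first=0(r) contributes 30
  first=2(p) contributes 30
  first=3(u) contributes 30
|[w]| = 90

90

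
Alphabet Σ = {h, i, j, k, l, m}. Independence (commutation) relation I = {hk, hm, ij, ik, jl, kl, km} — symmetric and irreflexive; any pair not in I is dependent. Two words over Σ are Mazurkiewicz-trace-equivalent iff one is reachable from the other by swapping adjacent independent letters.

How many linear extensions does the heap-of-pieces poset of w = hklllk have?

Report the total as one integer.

15

#0=h has no predecessor
#1=k has no predecessor
#2=l depends on [0:h]
#3=l depends on [2:l]
#4=l depends on [3:l]
#5=k depends on [1:k]
sources: [0:h, 1:k]
N(rest) = Σ N(rest − s) over sources s of rest; N(one piece) = 1:
  size 1 → [4]=1  [5]=1
  size 2 → [1,5]=1  [3,4]=1  [4,5]=2
  size 3 → [1,4,5]=3  [2,3,4]=1  [3,4,5]=3
  size 4 → [0,2,3,4]=1  [1,3,4,5]=6  [2,3,4,5]=4
  first=0(h) contributes 10
  first=1(k) contributes 5
|[w]| = 15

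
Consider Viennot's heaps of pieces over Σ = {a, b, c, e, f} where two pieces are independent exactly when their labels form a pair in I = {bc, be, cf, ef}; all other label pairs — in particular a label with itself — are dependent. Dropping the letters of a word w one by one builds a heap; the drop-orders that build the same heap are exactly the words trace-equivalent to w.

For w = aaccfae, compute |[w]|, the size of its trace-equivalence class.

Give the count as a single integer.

3

0(a) covers ∅
1(a) covers 0:a
2(c) covers 1:a
3(c) covers 2:c
4(f) covers 1:a
5(a) covers 3:c, 4:f
6(e) covers 5:a
floor of heap: 0:a
completions by unplaced set U, small U first (add the entries for U minus each lowest piece of U):
  |U|=1: {6}:1
  |U|=2: {5,6}:1
  |U|=3: {3,5,6}:1  {4,5,6}:1
  |U|=4: {2,3,5,6}:1  {3,4,5,6}:2
  |U|=5: {2,3,4,5,6}:3
  start at 0(a): 3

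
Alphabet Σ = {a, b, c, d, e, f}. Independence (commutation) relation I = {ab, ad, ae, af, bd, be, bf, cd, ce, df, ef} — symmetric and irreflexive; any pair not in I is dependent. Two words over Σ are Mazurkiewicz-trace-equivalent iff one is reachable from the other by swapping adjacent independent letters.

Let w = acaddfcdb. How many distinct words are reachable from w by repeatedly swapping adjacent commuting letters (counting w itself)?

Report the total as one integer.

168

piece 0:a — minimal
piece 1:c rests on {0:a}
piece 2:a rests on {1:c}
piece 3:d — minimal
piece 4:d rests on {3:d}
piece 5:f rests on {1:c}
piece 6:c rests on {2:a, 5:f}
piece 7:d rests on {4:d}
piece 8:b rests on {6:c}
minimal pieces: {0:a, 3:d}
ways to finish when only these pieces remain (= sum over removing one remaining piece with nothing left below it):
  1 left: {7}→1  {8}→1
  2 left: {4,7}→1  {6,8}→1  {7,8}→2
  3 left: {2,6,8}→1  {3,4,7}→1  {4,7,8}→3  {5,6,8}→1  {6,7,8}→3
  4 left: {2,5,6,8}→2  {2,6,7,8}→4  {3,4,7,8}→4  {4,6,7,8}→6  {5,6,7,8}→4
  5 left: {1,2,5,6,8}→2  {2,4,6,7,8}→10  {2,5,6,7,8}→10  {3,4,6,7,8}→10  {4,5,6,7,8}→10
  6 left: {0,1,2,5,6,8}→2  {1,2,5,6,7,8}→12  {2,3,4,6,7,8}→20  {2,4,5,6,7,8}→30  {3,4,5,6,7,8}→20
  7 left: {0,1,2,5,6,7,8}→14  {1,2,4,5,6,7,8}→42  {2,3,4,5,6,7,8}→70
  placing 0:a first → 112 extensions
  placing 3:d first → 56 extensions
total linear extensions = 168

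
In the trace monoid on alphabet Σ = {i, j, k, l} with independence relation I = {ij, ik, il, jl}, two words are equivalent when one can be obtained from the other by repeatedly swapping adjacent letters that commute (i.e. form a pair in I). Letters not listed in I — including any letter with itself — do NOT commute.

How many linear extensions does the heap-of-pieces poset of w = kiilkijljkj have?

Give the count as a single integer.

drop 0:k onto floor
drop 1:i onto floor
drop 2:i onto {1:i}
drop 3:l onto {0:k}
drop 4:k onto {3:l}
drop 5:i onto {2:i}
drop 6:j onto {4:k}
drop 7:l onto {4:k}
drop 8:j onto {6:j}
drop 9:k onto {7:l, 8:j}
drop 10:j onto {9:k}
ground layer = {0:k, 1:i}
drop-orders for the pieces not yet dropped (sum over which currently-grounded one goes next):
  1 to go: {5} 1  {10} 1
  2 to go: {2,5} 1  {5,10} 2  {9,10} 1
  3 to go: {1,2,5} 1  {2,5,10} 3  {5,9,10} 3  {7,9,10} 1  {8,9,10} 1
  4 to go: {1,2,5,10} 4  {2,5,9,10} 6  {5,7,9,10} 4  {5,8,9,10} 4  {6,8,9,10} 1  {7,8,9,10} 2
  5 to go: {1,2,5,9,10} 10  {2,5,7,9,10} 10  {2,5,8,9,10} 10  {5,6,8,9,10} 5  {5,7,8,9,10} 10  {6,7,8,9,10} 3
  6 to go: {1,2,5,7,9,10} 20  {1,2,5,8,9,10} 20  {2,5,6,8,9,10} 15  {2,5,7,8,9,10} 30  {4,6,7,8,9,10} 3  {5,6,7,8,9,10} 18
  7 to go: {1,2,5,6,8,9,10} 35  {1,2,5,7,8,9,10} 70  {2,5,6,7,8,9,10} 63  {3,4,6,7,8,9,10} 3  {4,5,6,7,8,9,10} 21
  8 to go: {0,3,4,6,7,8,9,10} 3  {1,2,5,6,7,8,9,10} 168  {2,4,5,6,7,8,9,10} 84  {3,4,5,6,7,8,9,10} 24
  9 to go: {0,3,4,5,6,7,8,9,10} 27  {1,2,4,5,6,7,8,9,10} 252  {2,3,4,5,6,7,8,9,10} 108
  if 0:k drops first: 360 orders
  if 1:i drops first: 135 orders
heap linearizations: 495

495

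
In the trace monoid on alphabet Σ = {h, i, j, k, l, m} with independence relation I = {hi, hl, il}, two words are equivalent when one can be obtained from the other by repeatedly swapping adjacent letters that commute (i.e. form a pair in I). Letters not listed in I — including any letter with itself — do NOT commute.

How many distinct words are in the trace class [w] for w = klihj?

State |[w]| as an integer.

0(k) covers ∅
1(l) covers 0:k
2(i) covers 0:k
3(h) covers 0:k
4(j) covers 1:l, 2:i, 3:h
floor of heap: 0:k
completions by unplaced set U, small U first (add the entries for U minus each lowest piece of U):
  |U|=1: {4}:1
  |U|=2: {1,4}:1  {2,4}:1  {3,4}:1
  |U|=3: {1,2,4}:2  {1,3,4}:2  {2,3,4}:2
  start at 0(k): 6

6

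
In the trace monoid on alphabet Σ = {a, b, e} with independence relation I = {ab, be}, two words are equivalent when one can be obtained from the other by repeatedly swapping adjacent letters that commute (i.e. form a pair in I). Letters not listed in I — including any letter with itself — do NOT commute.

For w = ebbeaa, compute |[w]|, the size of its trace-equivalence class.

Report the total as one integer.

#0=e has no predecessor
#1=b has no predecessor
#2=b depends on [1:b]
#3=e depends on [0:e]
#4=a depends on [3:e]
#5=a depends on [4:a]
sources: [0:e, 1:b]
N(rest) = Σ N(rest − s) over sources s of rest; N(one piece) = 1:
  size 1 → [2]=1  [5]=1
  size 2 → [1,2]=1  [2,5]=2  [4,5]=1
  size 3 → [1,2,5]=3  [2,4,5]=3  [3,4,5]=1
  size 4 → [0,3,4,5]=1  [1,2,4,5]=6  [2,3,4,5]=4
  first=0(e) contributes 10
  first=1(b) contributes 5
|[w]| = 15

15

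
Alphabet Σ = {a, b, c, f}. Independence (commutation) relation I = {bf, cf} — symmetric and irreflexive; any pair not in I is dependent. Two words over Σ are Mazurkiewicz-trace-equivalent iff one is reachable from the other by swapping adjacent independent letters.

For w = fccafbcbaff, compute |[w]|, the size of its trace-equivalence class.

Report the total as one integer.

piece 0:f — minimal
piece 1:c — minimal
piece 2:c rests on {1:c}
piece 3:a rests on {0:f, 2:c}
piece 4:f rests on {3:a}
piece 5:b rests on {3:a}
piece 6:c rests on {5:b}
piece 7:b rests on {6:c}
piece 8:a rests on {4:f, 7:b}
piece 9:f rests on {8:a}
piece 10:f rests on {9:f}
minimal pieces: {0:f, 1:c}
ways to finish when only these pieces remain (= sum over removing one remaining piece with nothing left below it):
  1 left: {10}→1
  2 left: {9,10}→1
  3 left: {8,9,10}→1
  4 left: {4,8,9,10}→1  {7,8,9,10}→1
  5 left: {4,7,8,9,10}→2  {6,7,8,9,10}→1
  6 left: {4,6,7,8,9,10}→3  {5,6,7,8,9,10}→1
  7 left: {4,5,6,7,8,9,10}→4
  8 left: {3,4,5,6,7,8,9,10}→4
  9 left: {0,3,4,5,6,7,8,9,10}→4  {2,3,4,5,6,7,8,9,10}→4
  placing 0:f first → 4 extensions
  placing 1:c first → 8 extensions
total linear extensions = 12

12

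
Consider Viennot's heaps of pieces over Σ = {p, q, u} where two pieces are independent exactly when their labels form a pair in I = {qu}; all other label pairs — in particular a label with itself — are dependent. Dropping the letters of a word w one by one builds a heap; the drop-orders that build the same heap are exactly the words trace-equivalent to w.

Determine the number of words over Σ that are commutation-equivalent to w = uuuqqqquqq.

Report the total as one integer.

210

drop 0:u onto floor
drop 1:u onto {0:u}
drop 2:u onto {1:u}
drop 3:q onto floor
drop 4:q onto {3:q}
drop 5:q onto {4:q}
drop 6:q onto {5:q}
drop 7:u onto {2:u}
drop 8:q onto {6:q}
drop 9:q onto {8:q}
ground layer = {0:u, 3:q}
drop-orders for the pieces not yet dropped (sum over which currently-grounded one goes next):
  1 to go: {7} 1  {9} 1
  2 to go: {2,7} 1  {7,9} 2  {8,9} 1
  3 to go: {1,2,7} 1  {2,7,9} 3  {6,8,9} 1  {7,8,9} 3
  4 to go: {0,1,2,7} 1  {1,2,7,9} 4  {2,7,8,9} 6  {5,6,8,9} 1  {6,7,8,9} 4
  5 to go: {0,1,2,7,9} 5  {1,2,7,8,9} 10  {2,6,7,8,9} 10  {4,5,6,8,9} 1  {5,6,7,8,9} 5
  6 to go: {0,1,2,7,8,9} 15  {1,2,6,7,8,9} 20  {2,5,6,7,8,9} 15  {3,4,5,6,8,9} 1  {4,5,6,7,8,9} 6
  7 to go: {0,1,2,6,7,8,9} 35  {1,2,5,6,7,8,9} 35  {2,4,5,6,7,8,9} 21  {3,4,5,6,7,8,9} 7
  8 to go: {0,1,2,5,6,7,8,9} 70  {1,2,4,5,6,7,8,9} 56  {2,3,4,5,6,7,8,9} 28
  if 0:u drops first: 84 orders
  if 3:q drops first: 126 orders
heap linearizations: 210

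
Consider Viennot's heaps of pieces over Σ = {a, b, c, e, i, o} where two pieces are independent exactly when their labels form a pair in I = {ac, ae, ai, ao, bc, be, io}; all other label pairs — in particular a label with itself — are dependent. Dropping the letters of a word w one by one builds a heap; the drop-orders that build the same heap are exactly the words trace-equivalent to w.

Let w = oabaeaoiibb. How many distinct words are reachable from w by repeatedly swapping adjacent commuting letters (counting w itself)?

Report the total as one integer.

180

drop 0:o onto floor
drop 1:a onto floor
drop 2:b onto {0:o, 1:a}
drop 3:a onto {2:b}
drop 4:e onto {0:o}
drop 5:a onto {3:a}
drop 6:o onto {2:b, 4:e}
drop 7:i onto {2:b, 4:e}
drop 8:i onto {7:i}
drop 9:b onto {5:a, 6:o, 8:i}
drop 10:b onto {9:b}
ground layer = {0:o, 1:a}
drop-orders for the pieces not yet dropped (sum over which currently-grounded one goes next):
  1 to go: {10} 1
  2 to go: {9,10} 1
  3 to go: {5,9,10} 1  {6,9,10} 1  {8,9,10} 1
  4 to go: {3,5,9,10} 1  {5,6,9,10} 2  {5,8,9,10} 2  {6,8,9,10} 2  {7,8,9,10} 1
  5 to go: {3,5,6,9,10} 3  {3,5,8,9,10} 3  {5,6,8,9,10} 6  {5,7,8,9,10} 3  {6,7,8,9,10} 3
  6 to go: {3,5,6,8,9,10} 12  {3,5,7,8,9,10} 6  {4,6,7,8,9,10} 3  {5,6,7,8,9,10} 12
  7 to go: {3,5,6,7,8,9,10} 30  {4,5,6,7,8,9,10} 15
  8 to go: {2,3,5,6,7,8,9,10} 30  {3,4,5,6,7,8,9,10} 45
  9 to go: {1,2,3,5,6,7,8,9,10} 30  {2,3,4,5,6,7,8,9,10} 75
  if 0:o drops first: 105 orders
  if 1:a drops first: 75 orders
heap linearizations: 180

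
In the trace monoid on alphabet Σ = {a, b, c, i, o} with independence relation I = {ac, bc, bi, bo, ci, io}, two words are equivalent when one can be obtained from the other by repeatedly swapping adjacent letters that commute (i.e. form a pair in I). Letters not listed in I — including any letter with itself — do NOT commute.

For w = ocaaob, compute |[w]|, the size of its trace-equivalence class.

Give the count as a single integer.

7

drop 0:o onto floor
drop 1:c onto {0:o}
drop 2:a onto {0:o}
drop 3:a onto {2:a}
drop 4:o onto {1:c, 3:a}
drop 5:b onto {3:a}
ground layer = {0:o}
drop-orders for the pieces not yet dropped (sum over which currently-grounded one goes next):
  1 to go: {4} 1  {5} 1
  2 to go: {1,4} 1  {4,5} 2
  3 to go: {1,4,5} 3  {3,4,5} 2
  4 to go: {1,3,4,5} 5  {2,3,4,5} 2
  if 0:o drops first: 7 orders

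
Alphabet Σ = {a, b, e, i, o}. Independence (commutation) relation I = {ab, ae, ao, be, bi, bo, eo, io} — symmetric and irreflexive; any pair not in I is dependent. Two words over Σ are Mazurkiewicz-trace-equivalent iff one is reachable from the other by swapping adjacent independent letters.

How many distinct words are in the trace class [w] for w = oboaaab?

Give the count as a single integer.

#0=o has no predecessor
#1=b has no predecessor
#2=o depends on [0:o]
#3=a has no predecessor
#4=a depends on [3:a]
#5=a depends on [4:a]
#6=b depends on [1:b]
sources: [0:o, 1:b, 3:a]
N(rest) = Σ N(rest − s) over sources s of rest; N(one piece) = 1:
  size 1 → [2]=1  [5]=1  [6]=1
  size 2 → [0,2]=1  [1,6]=1  [2,5]=2  [2,6]=2  [4,5]=1  [5,6]=2
  size 3 → [0,2,5]=3  [0,2,6]=3  [1,2,6]=3  [1,5,6]=3  [2,4,5]=3  [2,5,6]=6  [3,4,5]=1  [4,5,6]=3
  size 4 → [0,1,2,6]=6  [0,2,4,5]=6  [0,2,5,6]=12  [1,2,5,6]=12  [1,4,5,6]=6  [2,3,4,5]=4  [2,4,5,6]=12  [3,4,5,6]=4
  size 5 → [0,1,2,5,6]=30  [0,2,3,4,5]=10  [0,2,4,5,6]=30  [1,2,4,5,6]=30  [1,3,4,5,6]=10  [2,3,4,5,6]=20
  first=0(o) contributes 60
  first=1(b) contributes 60
  first=3(a) contributes 90
|[w]| = 210

210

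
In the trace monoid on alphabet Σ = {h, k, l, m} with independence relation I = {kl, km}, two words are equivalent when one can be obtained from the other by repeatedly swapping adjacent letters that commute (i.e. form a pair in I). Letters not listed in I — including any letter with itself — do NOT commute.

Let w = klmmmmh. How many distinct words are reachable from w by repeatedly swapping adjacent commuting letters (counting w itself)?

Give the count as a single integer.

6

drop 0:k onto floor
drop 1:l onto floor
drop 2:m onto {1:l}
drop 3:m onto {2:m}
drop 4:m onto {3:m}
drop 5:m onto {4:m}
drop 6:h onto {0:k, 5:m}
ground layer = {0:k, 1:l}
drop-orders for the pieces not yet dropped (sum over which currently-grounded one goes next):
  1 to go: {6} 1
  2 to go: {0,6} 1  {5,6} 1
  3 to go: {0,5,6} 2  {4,5,6} 1
  4 to go: {0,4,5,6} 3  {3,4,5,6} 1
  5 to go: {0,3,4,5,6} 4  {2,3,4,5,6} 1
  if 0:k drops first: 1 orders
  if 1:l drops first: 5 orders
heap linearizations: 6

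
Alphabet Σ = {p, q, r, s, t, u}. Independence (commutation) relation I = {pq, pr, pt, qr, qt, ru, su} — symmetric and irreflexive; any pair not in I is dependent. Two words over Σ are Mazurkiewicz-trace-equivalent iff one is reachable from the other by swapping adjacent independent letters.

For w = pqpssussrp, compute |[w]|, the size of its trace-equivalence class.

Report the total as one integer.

piece 0:p — minimal
piece 1:q — minimal
piece 2:p rests on {0:p}
piece 3:s rests on {1:q, 2:p}
piece 4:s rests on {3:s}
piece 5:u rests on {1:q, 2:p}
piece 6:s rests on {4:s}
piece 7:s rests on {6:s}
piece 8:r rests on {7:s}
piece 9:p rests on {5:u, 7:s}
minimal pieces: {0:p, 1:q}
ways to finish when only these pieces remain (= sum over removing one remaining piece with nothing left below it):
  1 left: {8}→1  {9}→1
  2 left: {5,9}→1  {8,9}→2
  3 left: {5,8,9}→3  {7,8,9}→2
  4 left: {5,7,8,9}→5  {6,7,8,9}→2
  5 left: {4,6,7,8,9}→2  {5,6,7,8,9}→7
  6 left: {3,4,6,7,8,9}→2  {4,5,6,7,8,9}→9
  7 left: {3,4,5,6,7,8,9}→11
  8 left: {1,3,4,5,6,7,8,9}→11  {2,3,4,5,6,7,8,9}→11
  placing 0:p first → 22 extensions
  placing 1:q first → 11 extensions
total linear extensions = 33

33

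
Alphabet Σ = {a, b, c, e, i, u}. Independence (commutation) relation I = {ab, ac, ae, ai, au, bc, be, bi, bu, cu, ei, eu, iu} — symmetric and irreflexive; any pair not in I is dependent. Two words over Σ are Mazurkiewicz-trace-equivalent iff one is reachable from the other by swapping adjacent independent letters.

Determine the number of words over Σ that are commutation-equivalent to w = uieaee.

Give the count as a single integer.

0(u) covers ∅
1(i) covers ∅
2(e) covers ∅
3(a) covers ∅
4(e) covers 2:e
5(e) covers 4:e
floor of heap: 0:u, 1:i, 2:e, 3:a
completions by unplaced set U, small U first (add the entries for U minus each lowest piece of U):
  |U|=1: {0}:1  {1}:1  {3}:1  {5}:1
  |U|=2: {0,1}:2  {0,3}:2  {0,5}:2  {1,3}:2  {1,5}:2  {3,5}:2  {4,5}:1
  |U|=3: {0,1,3}:6  {0,1,5}:6  {0,3,5}:6  {0,4,5}:3  {1,3,5}:6  {1,4,5}:3  {2,4,5}:1  {3,4,5}:3
  |U|=4: {0,1,3,5}:24  {0,1,4,5}:12  {0,2,4,5}:4  {0,3,4,5}:12  {1,2,4,5}:4  {1,3,4,5}:12  {2,3,4,5}:4
  start at 0(u): 20
  start at 1(i): 20
  start at 2(e): 60
  start at 3(a): 20
sum over floor = 120

120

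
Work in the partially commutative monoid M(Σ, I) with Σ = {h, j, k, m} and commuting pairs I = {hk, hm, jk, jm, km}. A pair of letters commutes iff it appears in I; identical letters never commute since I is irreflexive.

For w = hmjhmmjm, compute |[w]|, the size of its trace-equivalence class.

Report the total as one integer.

#0=h has no predecessor
#1=m has no predecessor
#2=j depends on [0:h]
#3=h depends on [2:j]
#4=m depends on [1:m]
#5=m depends on [4:m]
#6=j depends on [3:h]
#7=m depends on [5:m]
sources: [0:h, 1:m]
N(rest) = Σ N(rest − s) over sources s of rest; N(one piece) = 1:
  size 1 → [6]=1  [7]=1
  size 2 → [3,6]=1  [5,7]=1  [6,7]=2
  size 3 → [2,3,6]=1  [3,6,7]=3  [4,5,7]=1  [5,6,7]=3
  size 4 → [0,2,3,6]=1  [1,4,5,7]=1  [2,3,6,7]=4  [3,5,6,7]=6  [4,5,6,7]=4
  size 5 → [0,2,3,6,7]=5  [1,4,5,6,7]=5  [2,3,5,6,7]=10  [3,4,5,6,7]=10
  size 6 → [0,2,3,5,6,7]=15  [1,3,4,5,6,7]=15  [2,3,4,5,6,7]=20
  first=0(h) contributes 35
  first=1(m) contributes 35
|[w]| = 70

70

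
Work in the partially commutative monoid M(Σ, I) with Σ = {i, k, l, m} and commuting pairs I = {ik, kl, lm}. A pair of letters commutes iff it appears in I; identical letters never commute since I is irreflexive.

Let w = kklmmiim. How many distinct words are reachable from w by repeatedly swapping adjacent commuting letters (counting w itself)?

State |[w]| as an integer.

5

piece 0:k — minimal
piece 1:k rests on {0:k}
piece 2:l — minimal
piece 3:m rests on {1:k}
piece 4:m rests on {3:m}
piece 5:i rests on {2:l, 4:m}
piece 6:i rests on {5:i}
piece 7:m rests on {6:i}
minimal pieces: {0:k, 2:l}
ways to finish when only these pieces remain (= sum over removing one remaining piece with nothing left below it):
  1 left: {7}→1
  2 left: {6,7}→1
  3 left: {5,6,7}→1
  4 left: {2,5,6,7}→1  {4,5,6,7}→1
  5 left: {2,4,5,6,7}→2  {3,4,5,6,7}→1
  6 left: {1,3,4,5,6,7}→1  {2,3,4,5,6,7}→3
  placing 0:k first → 4 extensions
  placing 2:l first → 1 extensions
total linear extensions = 5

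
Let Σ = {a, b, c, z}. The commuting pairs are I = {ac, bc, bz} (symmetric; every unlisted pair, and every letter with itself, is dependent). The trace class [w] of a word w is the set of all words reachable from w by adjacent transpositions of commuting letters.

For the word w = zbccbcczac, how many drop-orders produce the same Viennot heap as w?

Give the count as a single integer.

piece 0:z — minimal
piece 1:b — minimal
piece 2:c rests on {0:z}
piece 3:c rests on {2:c}
piece 4:b rests on {1:b}
piece 5:c rests on {3:c}
piece 6:c rests on {5:c}
piece 7:z rests on {6:c}
piece 8:a rests on {4:b, 7:z}
piece 9:c rests on {7:z}
minimal pieces: {0:z, 1:b}
ways to finish when only these pieces remain (= sum over removing one remaining piece with nothing left below it):
  1 left: {8}→1  {9}→1
  2 left: {4,8}→1  {8,9}→2
  3 left: {1,4,8}→1  {4,8,9}→3  {7,8,9}→2
  4 left: {1,4,8,9}→4  {4,7,8,9}→5  {6,7,8,9}→2
  5 left: {1,4,7,8,9}→9  {4,6,7,8,9}→7  {5,6,7,8,9}→2
  6 left: {1,4,6,7,8,9}→16  {3,5,6,7,8,9}→2  {4,5,6,7,8,9}→9
  7 left: {1,4,5,6,7,8,9}→25  {2,3,5,6,7,8,9}→2  {3,4,5,6,7,8,9}→11
  8 left: {0,2,3,5,6,7,8,9}→2  {1,3,4,5,6,7,8,9}→36  {2,3,4,5,6,7,8,9}→13
  placing 0:z first → 49 extensions
  placing 1:b first → 15 extensions
total linear extensions = 64

64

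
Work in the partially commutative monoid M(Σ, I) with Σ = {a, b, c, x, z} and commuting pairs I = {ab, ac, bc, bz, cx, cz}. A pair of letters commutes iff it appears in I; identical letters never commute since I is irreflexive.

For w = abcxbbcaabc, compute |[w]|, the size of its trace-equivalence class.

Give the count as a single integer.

3300

piece 0:a — minimal
piece 1:b — minimal
piece 2:c — minimal
piece 3:x rests on {0:a, 1:b}
piece 4:b rests on {3:x}
piece 5:b rests on {4:b}
piece 6:c rests on {2:c}
piece 7:a rests on {3:x}
piece 8:a rests on {7:a}
piece 9:b rests on {5:b}
piece 10:c rests on {6:c}
minimal pieces: {0:a, 1:b, 2:c}
ways to finish when only these pieces remain (= sum over removing one remaining piece with nothing left below it):
  1 left: {8}→1  {9}→1  {10}→1
  2 left: {5,9}→1  {6,10}→1  {7,8}→1  {8,9}→2  {8,10}→2  {9,10}→2
  3 left: {2,6,10}→1  {4,5,9}→1  {5,8,9}→3  {5,9,10}→3  {6,8,10}→3  {6,9,10}→3  {7,8,9}→3  {7,8,10}→3  {8,9,10}→6
  4 left: {2,6,8,10}→4  {2,6,9,10}→4  {4,5,8,9}→4  {4,5,9,10}→4  {5,6,9,10}→6  {5,7,8,9}→6  {5,8,9,10}→12  {6,7,8,10}→6  {6,8,9,10}→12  {7,8,9,10}→12
  5 left: {2,5,6,9,10}→10  {2,6,7,8,10}→10  {2,6,8,9,10}→20  {4,5,6,9,10}→10  {4,5,7,8,9}→10  {4,5,8,9,10}→20  {5,6,8,9,10}→30  {5,7,8,9,10}→30  {6,7,8,9,10}→30
  6 left: {2,4,5,6,9,10}→20  {2,5,6,8,9,10}→60  {2,6,7,8,9,10}→60  {3,4,5,7,8,9}→10  {4,5,6,8,9,10}→60  {4,5,7,8,9,10}→60  {5,6,7,8,9,10}→90
  7 left: {0,3,4,5,7,8,9}→10  {1,3,4,5,7,8,9}→10  {2,4,5,6,8,9,10}→140  {2,5,6,7,8,9,10}→210  {3,4,5,7,8,9,10}→70  {4,5,6,7,8,9,10}→210
  8 left: {0,1,3,4,5,7,8,9}→20  {0,3,4,5,7,8,9,10}→80  {1,3,4,5,7,8,9,10}→80  {2,4,5,6,7,8,9,10}→560  {3,4,5,6,7,8,9,10}→280
  9 left: {0,1,3,4,5,7,8,9,10}→180  {0,3,4,5,6,7,8,9,10}→360  {1,3,4,5,6,7,8,9,10}→360  {2,3,4,5,6,7,8,9,10}→840
  placing 0:a first → 1200 extensions
  placing 1:b first → 1200 extensions
  placing 2:c first → 900 extensions
total linear extensions = 3300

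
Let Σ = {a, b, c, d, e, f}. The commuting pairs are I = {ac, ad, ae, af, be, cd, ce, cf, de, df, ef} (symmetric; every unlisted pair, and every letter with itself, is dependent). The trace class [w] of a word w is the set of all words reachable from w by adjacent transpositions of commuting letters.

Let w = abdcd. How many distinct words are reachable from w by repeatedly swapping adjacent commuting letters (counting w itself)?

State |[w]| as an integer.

#0=a has no predecessor
#1=b depends on [0:a]
#2=d depends on [1:b]
#3=c depends on [1:b]
#4=d depends on [2:d]
sources: [0:a]
N(rest) = Σ N(rest − s) over sources s of rest; N(one piece) = 1:
  size 1 → [3]=1  [4]=1
  size 2 → [2,4]=1  [3,4]=2
  size 3 → [2,3,4]=3
  first=0(a) contributes 3

3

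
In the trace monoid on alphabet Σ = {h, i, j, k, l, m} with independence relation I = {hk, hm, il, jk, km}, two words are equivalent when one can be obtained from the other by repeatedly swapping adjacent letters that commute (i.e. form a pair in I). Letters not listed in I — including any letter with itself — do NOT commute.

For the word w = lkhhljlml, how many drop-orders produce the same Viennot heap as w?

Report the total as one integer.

#0=l has no predecessor
#1=k depends on [0:l]
#2=h depends on [0:l]
#3=h depends on [2:h]
#4=l depends on [1:k, 3:h]
#5=j depends on [4:l]
#6=l depends on [5:j]
#7=m depends on [6:l]
#8=l depends on [7:m]
sources: [0:l]
N(rest) = Σ N(rest − s) over sources s of rest; N(one piece) = 1:
  size 1 → [8]=1
  size 2 → [7,8]=1
  size 3 → [6,7,8]=1
  size 4 → [5,6,7,8]=1
  size 5 → [4,5,6,7,8]=1
  size 6 → [1,4,5,6,7,8]=1  [3,4,5,6,7,8]=1
  size 7 → [1,3,4,5,6,7,8]=2  [2,3,4,5,6,7,8]=1
  first=0(l) contributes 3

3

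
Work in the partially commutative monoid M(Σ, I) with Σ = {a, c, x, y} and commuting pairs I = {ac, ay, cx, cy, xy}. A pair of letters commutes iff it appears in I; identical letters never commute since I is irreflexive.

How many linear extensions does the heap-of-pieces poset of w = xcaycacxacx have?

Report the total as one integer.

#0=x has no predecessor
#1=c has no predecessor
#2=a depends on [0:x]
#3=y has no predecessor
#4=c depends on [1:c]
#5=a depends on [2:a]
#6=c depends on [4:c]
#7=x depends on [5:a]
#8=a depends on [7:x]
#9=c depends on [6:c]
#10=x depends on [8:a]
sources: [0:x, 1:c, 3:y]
N(rest) = Σ N(rest − s) over sources s of rest; N(one piece) = 1:
  size 1 → [3]=1  [9]=1  [10]=1
  size 2 → [3,9]=2  [3,10]=2  [6,9]=1  [8,10]=1  [9,10]=2
  size 3 → [3,6,9]=3  [3,8,10]=3  [3,9,10]=6  [4,6,9]=1  [6,9,10]=3  [7,8,10]=1  [8,9,10]=3
  size 4 → [1,4,6,9]=1  [3,4,6,9]=4  [3,6,9,10]=12  [3,7,8,10]=4  [3,8,9,10]=12  [4,6,9,10]=4  [5,7,8,10]=1  [6,8,9,10]=6  [7,8,9,10]=4
  size 5 → [1,3,4,6,9]=5  [1,4,6,9,10]=5  [2,5,7,8,10]=1  [3,4,6,9,10]=20  [3,5,7,8,10]=5  [3,6,8,9,10]=30  [3,7,8,9,10]=20  [4,6,8,9,10]=10  [5,7,8,9,10]=5  [6,7,8,9,10]=10
  size 6 → [0,2,5,7,8,10]=1  [1,3,4,6,9,10]=30  [1,4,6,8,9,10]=15  [2,3,5,7,8,10]=6  [2,5,7,8,9,10]=6  [3,4,6,8,9,10]=60  [3,5,7,8,9,10]=30  [3,6,7,8,9,10]=60  [4,6,7,8,9,10]=20  [5,6,7,8,9,10]=15
  size 7 → [0,2,3,5,7,8,10]=7  [0,2,5,7,8,9,10]=7  [1,3,4,6,8,9,10]=105  [1,4,6,7,8,9,10]=35  [2,3,5,7,8,9,10]=42  [2,5,6,7,8,9,10]=21  [3,4,6,7,8,9,10]=140  [3,5,6,7,8,9,10]=105  [4,5,6,7,8,9,10]=35
  size 8 → [0,2,3,5,7,8,9,10]=56  [0,2,5,6,7,8,9,10]=28  [1,3,4,6,7,8,9,10]=280  [1,4,5,6,7,8,9,10]=70  [2,3,5,6,7,8,9,10]=168  [2,4,5,6,7,8,9,10]=56  [3,4,5,6,7,8,9,10]=280
  size 9 → [0,2,3,5,6,7,8,9,10]=252  [0,2,4,5,6,7,8,9,10]=84  [1,2,4,5,6,7,8,9,10]=126  [1,3,4,5,6,7,8,9,10]=630  [2,3,4,5,6,7,8,9,10]=504
  first=0(x) contributes 1260
  first=1(c) contributes 840
  first=3(y) contributes 210
|[w]| = 2310

2310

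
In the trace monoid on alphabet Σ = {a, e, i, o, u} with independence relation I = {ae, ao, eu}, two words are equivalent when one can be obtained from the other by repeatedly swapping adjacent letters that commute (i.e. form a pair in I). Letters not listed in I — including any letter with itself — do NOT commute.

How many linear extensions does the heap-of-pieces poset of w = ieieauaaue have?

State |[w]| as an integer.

#0=i has no predecessor
#1=e depends on [0:i]
#2=i depends on [1:e]
#3=e depends on [2:i]
#4=a depends on [2:i]
#5=u depends on [4:a]
#6=a depends on [5:u]
#7=a depends on [6:a]
#8=u depends on [7:a]
#9=e depends on [3:e]
sources: [0:i]
N(rest) = Σ N(rest − s) over sources s of rest; N(one piece) = 1:
  size 1 → [8]=1  [9]=1
  size 2 → [3,9]=1  [7,8]=1  [8,9]=2
  size 3 → [3,8,9]=3  [6,7,8]=1  [7,8,9]=3
  size 4 → [3,7,8,9]=6  [5,6,7,8]=1  [6,7,8,9]=4
  size 5 → [3,6,7,8,9]=10  [4,5,6,7,8]=1  [5,6,7,8,9]=5
  size 6 → [3,5,6,7,8,9]=15  [4,5,6,7,8,9]=6
  size 7 → [3,4,5,6,7,8,9]=21
  size 8 → [2,3,4,5,6,7,8,9]=21
  first=0(i) contributes 21

21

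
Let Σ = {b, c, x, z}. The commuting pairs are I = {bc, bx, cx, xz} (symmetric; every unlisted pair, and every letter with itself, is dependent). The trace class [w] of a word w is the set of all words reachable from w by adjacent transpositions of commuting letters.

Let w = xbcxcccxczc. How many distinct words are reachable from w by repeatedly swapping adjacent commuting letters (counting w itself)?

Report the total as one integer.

piece 0:x — minimal
piece 1:b — minimal
piece 2:c — minimal
piece 3:x rests on {0:x}
piece 4:c rests on {2:c}
piece 5:c rests on {4:c}
piece 6:c rests on {5:c}
piece 7:x rests on {3:x}
piece 8:c rests on {6:c}
piece 9:z rests on {1:b, 8:c}
piece 10:c rests on {9:z}
minimal pieces: {0:x, 1:b, 2:c}
ways to finish when only these pieces remain (= sum over removing one remaining piece with nothing left below it):
  1 left: {7}→1  {10}→1
  2 left: {3,7}→1  {7,10}→2  {9,10}→1
  3 left: {0,3,7}→1  {1,9,10}→1  {3,7,10}→3  {7,9,10}→3  {8,9,10}→1
  4 left: {0,3,7,10}→4  {1,7,9,10}→4  {1,8,9,10}→2  {3,7,9,10}→6  {6,8,9,10}→1  {7,8,9,10}→4
  5 left: {0,3,7,9,10}→10  {1,3,7,9,10}→10  {1,6,8,9,10}→3  {1,7,8,9,10}→10  {3,7,8,9,10}→10  {5,6,8,9,10}→1  {6,7,8,9,10}→5
  6 left: {0,1,3,7,9,10}→20  {0,3,7,8,9,10}→20  {1,3,7,8,9,10}→30  {1,5,6,8,9,10}→4  {1,6,7,8,9,10}→18  {3,6,7,8,9,10}→15  {4,5,6,8,9,10}→1  {5,6,7,8,9,10}→6
  7 left: {0,1,3,7,8,9,10}→70  {0,3,6,7,8,9,10}→35  {1,3,6,7,8,9,10}→63  {1,4,5,6,8,9,10}→5  {1,5,6,7,8,9,10}→28  {2,4,5,6,8,9,10}→1  {3,5,6,7,8,9,10}→21  {4,5,6,7,8,9,10}→7
  8 left: {0,1,3,6,7,8,9,10}→168  {0,3,5,6,7,8,9,10}→56  {1,2,4,5,6,8,9,10}→6  {1,3,5,6,7,8,9,10}→112  {1,4,5,6,7,8,9,10}→40  {2,4,5,6,7,8,9,10}→8  {3,4,5,6,7,8,9,10}→28
  9 left: {0,1,3,5,6,7,8,9,10}→336  {0,3,4,5,6,7,8,9,10}→84  {1,2,4,5,6,7,8,9,10}→54  {1,3,4,5,6,7,8,9,10}→180  {2,3,4,5,6,7,8,9,10}→36
  placing 0:x first → 270 extensions
  placing 1:b first → 120 extensions
  placing 2:c first → 600 extensions
total linear extensions = 990

990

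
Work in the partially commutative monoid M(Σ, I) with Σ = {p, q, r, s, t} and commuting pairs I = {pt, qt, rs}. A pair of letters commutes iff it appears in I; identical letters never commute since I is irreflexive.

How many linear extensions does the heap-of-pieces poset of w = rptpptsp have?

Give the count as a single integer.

drop 0:r onto floor
drop 1:p onto {0:r}
drop 2:t onto {0:r}
drop 3:p onto {1:p}
drop 4:p onto {3:p}
drop 5:t onto {2:t}
drop 6:s onto {4:p, 5:t}
drop 7:p onto {6:s}
ground layer = {0:r}
drop-orders for the pieces not yet dropped (sum over which currently-grounded one goes next):
  1 to go: {7} 1
  2 to go: {6,7} 1
  3 to go: {4,6,7} 1  {5,6,7} 1
  4 to go: {2,5,6,7} 1  {3,4,6,7} 1  {4,5,6,7} 2
  5 to go: {1,3,4,6,7} 1  {2,4,5,6,7} 3  {3,4,5,6,7} 3
  6 to go: {1,3,4,5,6,7} 4  {2,3,4,5,6,7} 6
  if 0:r drops first: 10 orders

10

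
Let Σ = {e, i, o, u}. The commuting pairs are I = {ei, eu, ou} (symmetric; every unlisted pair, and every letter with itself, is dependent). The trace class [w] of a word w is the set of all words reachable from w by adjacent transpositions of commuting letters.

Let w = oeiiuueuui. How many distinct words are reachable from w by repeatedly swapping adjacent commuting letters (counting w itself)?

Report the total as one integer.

36

drop 0:o onto floor
drop 1:e onto {0:o}
drop 2:i onto {0:o}
drop 3:i onto {2:i}
drop 4:u onto {3:i}
drop 5:u onto {4:u}
drop 6:e onto {1:e}
drop 7:u onto {5:u}
drop 8:u onto {7:u}
drop 9:i onto {8:u}
ground layer = {0:o}
drop-orders for the pieces not yet dropped (sum over which currently-grounded one goes next):
  1 to go: {6} 1  {9} 1
  2 to go: {1,6} 1  {6,9} 2  {8,9} 1
  3 to go: {1,6,9} 3  {6,8,9} 3  {7,8,9} 1
  4 to go: {1,6,8,9} 6  {5,7,8,9} 1  {6,7,8,9} 4
  5 to go: {1,6,7,8,9} 10  {4,5,7,8,9} 1  {5,6,7,8,9} 5
  6 to go: {1,5,6,7,8,9} 15  {3,4,5,7,8,9} 1  {4,5,6,7,8,9} 6
  7 to go: {1,4,5,6,7,8,9} 21  {2,3,4,5,7,8,9} 1  {3,4,5,6,7,8,9} 7
  8 to go: {1,3,4,5,6,7,8,9} 28  {2,3,4,5,6,7,8,9} 8
  if 0:o drops first: 36 orders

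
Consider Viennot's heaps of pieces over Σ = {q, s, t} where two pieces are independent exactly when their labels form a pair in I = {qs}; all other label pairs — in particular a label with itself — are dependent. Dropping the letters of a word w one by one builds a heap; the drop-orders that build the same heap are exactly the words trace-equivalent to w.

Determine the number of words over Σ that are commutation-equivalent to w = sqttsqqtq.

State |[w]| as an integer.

6

piece 0:s — minimal
piece 1:q — minimal
piece 2:t rests on {0:s, 1:q}
piece 3:t rests on {2:t}
piece 4:s rests on {3:t}
piece 5:q rests on {3:t}
piece 6:q rests on {5:q}
piece 7:t rests on {4:s, 6:q}
piece 8:q rests on {7:t}
minimal pieces: {0:s, 1:q}
ways to finish when only these pieces remain (= sum over removing one remaining piece with nothing left below it):
  1 left: {8}→1
  2 left: {7,8}→1
  3 left: {4,7,8}→1  {6,7,8}→1
  4 left: {4,6,7,8}→2  {5,6,7,8}→1
  5 left: {4,5,6,7,8}→3
  6 left: {3,4,5,6,7,8}→3
  7 left: {2,3,4,5,6,7,8}→3
  placing 0:s first → 3 extensions
  placing 1:q first → 3 extensions
total linear extensions = 6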